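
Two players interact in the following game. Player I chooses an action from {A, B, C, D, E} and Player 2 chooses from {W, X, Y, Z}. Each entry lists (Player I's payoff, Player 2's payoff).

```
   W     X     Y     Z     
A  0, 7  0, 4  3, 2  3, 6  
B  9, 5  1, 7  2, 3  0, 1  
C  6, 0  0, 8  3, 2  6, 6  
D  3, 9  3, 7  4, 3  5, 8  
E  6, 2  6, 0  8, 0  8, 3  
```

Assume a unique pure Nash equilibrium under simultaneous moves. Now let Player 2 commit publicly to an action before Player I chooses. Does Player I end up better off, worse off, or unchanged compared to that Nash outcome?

better off

Work backward from Player I's decision.
- W: Player I compares 0, 9, 6, 3, 6 and picks B; Player 2 would get 5.
- X: Player I compares 0, 1, 0, 3, 6 and picks E; Player 2 would get 0.
- Y: Player I compares 3, 2, 3, 4, 8 and picks E; Player 2 would get 0.
- Z: Player I compares 3, 0, 6, 5, 8 and picks E; Player 2 would get 3.
Among 5, 0, 0, 3, the best is 5 at W. Subgame-perfect outcome: (B, W) with payoffs (9, 5).
Under simultaneous play:
Player I's best replies: W→B; X→E; Y→E; Z→E.
Player 2's best replies: A→W; B→X; C→X; D→W; E→Z.
The unique mutual best reply is (E, Z), giving (8, 3).
Player I earns 9 sequentially versus 8 at the Nash outcome: better off.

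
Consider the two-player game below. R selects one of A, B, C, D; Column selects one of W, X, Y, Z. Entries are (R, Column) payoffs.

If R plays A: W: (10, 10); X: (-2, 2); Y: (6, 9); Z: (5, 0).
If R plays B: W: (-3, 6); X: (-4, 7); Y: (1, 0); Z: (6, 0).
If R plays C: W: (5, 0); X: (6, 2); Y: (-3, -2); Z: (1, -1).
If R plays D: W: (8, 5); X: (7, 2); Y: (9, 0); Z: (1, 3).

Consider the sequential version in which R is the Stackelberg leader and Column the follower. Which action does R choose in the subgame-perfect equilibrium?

A

Solve by backward induction (R leads).
- A: BR = W, leader payoff 10.
- B: BR = X, leader payoff -4.
- C: BR = X, leader payoff 6.
- D: BR = W, leader payoff 8.
Among 10, -4, 6, 8, the best is 10 at A. Subgame-perfect outcome: (A, W) with payoffs (10, 10).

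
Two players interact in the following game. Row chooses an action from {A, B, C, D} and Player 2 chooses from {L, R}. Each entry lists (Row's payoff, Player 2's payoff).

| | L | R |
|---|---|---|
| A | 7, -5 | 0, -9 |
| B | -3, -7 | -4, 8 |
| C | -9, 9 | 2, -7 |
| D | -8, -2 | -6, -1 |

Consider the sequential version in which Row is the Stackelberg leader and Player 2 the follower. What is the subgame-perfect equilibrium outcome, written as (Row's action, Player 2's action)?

Player 2 best-responds to each possible Row move:
- A: Player 2 compares -5, -9 and picks L; Row would get 7.
- B: Player 2 compares -7, 8 and picks R; Row would get -4.
- C: Player 2 compares 9, -7 and picks L; Row would get -9.
- D: Player 2 compares -2, -1 and picks R; Row would get -6.
Row's induced payoffs are 7, -4, -9, -6, so Row commits to A. Subgame-perfect outcome: (A, L) with payoffs (7, -5).

(A, L)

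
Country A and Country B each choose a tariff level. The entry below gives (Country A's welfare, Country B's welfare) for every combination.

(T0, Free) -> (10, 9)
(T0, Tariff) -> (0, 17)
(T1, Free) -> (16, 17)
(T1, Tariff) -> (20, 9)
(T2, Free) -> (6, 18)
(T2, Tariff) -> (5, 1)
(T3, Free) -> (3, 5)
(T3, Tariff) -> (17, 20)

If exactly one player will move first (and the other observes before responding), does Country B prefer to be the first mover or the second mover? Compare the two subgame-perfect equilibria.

second

If Country A leads: Country B's best replies are T0→Tariff, T1→Free, T2→Free, T3→Tariff; Country A's induced payoffs 0, 16, 6, 17; outcome (T3, Tariff), payoffs (17, 20).
If Country B leads: Country A's best replies are Free→T1, Tariff→T1; Country B's induced payoffs 17, 9; outcome (T1, Free), payoffs (16, 17).
Country B gets 17 moving first and 20 moving second, so Country B prefers to move second.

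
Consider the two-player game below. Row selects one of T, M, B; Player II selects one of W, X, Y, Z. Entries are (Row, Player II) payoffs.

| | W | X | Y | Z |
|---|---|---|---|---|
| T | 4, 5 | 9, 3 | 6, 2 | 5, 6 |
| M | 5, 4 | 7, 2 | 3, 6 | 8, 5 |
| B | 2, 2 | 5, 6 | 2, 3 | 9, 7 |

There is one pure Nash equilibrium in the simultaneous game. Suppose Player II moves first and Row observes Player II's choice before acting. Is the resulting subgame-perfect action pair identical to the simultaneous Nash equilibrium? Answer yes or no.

Solve by backward induction (Player II leads).
- W: Row compares 4, 5, 2 and picks M; Player II would get 4.
- X: Row compares 9, 7, 5 and picks T; Player II would get 3.
- Y: Row compares 6, 3, 2 and picks T; Player II would get 2.
- Z: Row compares 5, 8, 9 and picks B; Player II would get 7.
Maximizing over 4, 3, 2, 7, Player II chooses Z. Subgame-perfect outcome: (B, Z) with payoffs (9, 7).
For the simultaneous game, intersect best replies.
Row's best replies: W→M; X→T; Y→T; Z→B.
Player II's best replies: T→Z; M→Y; B→Z.
Only (B, Z) has each player best-responding; Nash payoffs (9, 7).
Sequential outcome (B, Z) coincides with the Nash profile (B, Z).

yes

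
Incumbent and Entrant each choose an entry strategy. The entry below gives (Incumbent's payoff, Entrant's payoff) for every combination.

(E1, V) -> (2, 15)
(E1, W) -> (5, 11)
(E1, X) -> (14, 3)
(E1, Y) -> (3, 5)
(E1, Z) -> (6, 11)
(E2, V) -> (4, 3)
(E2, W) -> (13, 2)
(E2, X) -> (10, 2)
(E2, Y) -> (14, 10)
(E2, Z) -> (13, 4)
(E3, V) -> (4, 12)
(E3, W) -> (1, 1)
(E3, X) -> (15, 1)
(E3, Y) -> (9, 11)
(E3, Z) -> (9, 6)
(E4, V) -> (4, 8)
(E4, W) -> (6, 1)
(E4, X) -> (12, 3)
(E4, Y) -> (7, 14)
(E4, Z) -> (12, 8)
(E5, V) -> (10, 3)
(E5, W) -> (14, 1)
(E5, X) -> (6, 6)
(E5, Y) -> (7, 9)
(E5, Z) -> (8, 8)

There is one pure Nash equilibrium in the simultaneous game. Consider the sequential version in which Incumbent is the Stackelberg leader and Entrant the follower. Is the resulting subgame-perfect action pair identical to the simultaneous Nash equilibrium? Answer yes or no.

Entrant best-responds to each possible Incumbent move:
- E1 → Entrant plays V (best of 15, 11, 3, 5, 11); Incumbent gets 2.
- E2 → Entrant plays Y (best of 3, 2, 2, 10, 4); Incumbent gets 14.
- E3 → Entrant plays V (best of 12, 1, 1, 11, 6); Incumbent gets 4.
- E4 → Entrant plays Y (best of 8, 1, 3, 14, 8); Incumbent gets 7.
- E5 → Entrant plays Y (best of 3, 1, 6, 9, 8); Incumbent gets 7.
Among 2, 14, 4, 7, 7, the best is 14 at E2. Subgame-perfect outcome: (E2, Y) with payoffs (14, 10).
For the simultaneous game, intersect best replies.
Incumbent's best replies: V→E5; W→E5; X→E3; Y→E2; Z→E2.
Entrant's best replies: E1→V; E2→Y; E3→V; E4→Y; E5→Y.
Only (E2, Y) has each player best-responding; Nash payoffs (14, 10).
Sequential outcome (E2, Y) coincides with the Nash profile (E2, Y).

yes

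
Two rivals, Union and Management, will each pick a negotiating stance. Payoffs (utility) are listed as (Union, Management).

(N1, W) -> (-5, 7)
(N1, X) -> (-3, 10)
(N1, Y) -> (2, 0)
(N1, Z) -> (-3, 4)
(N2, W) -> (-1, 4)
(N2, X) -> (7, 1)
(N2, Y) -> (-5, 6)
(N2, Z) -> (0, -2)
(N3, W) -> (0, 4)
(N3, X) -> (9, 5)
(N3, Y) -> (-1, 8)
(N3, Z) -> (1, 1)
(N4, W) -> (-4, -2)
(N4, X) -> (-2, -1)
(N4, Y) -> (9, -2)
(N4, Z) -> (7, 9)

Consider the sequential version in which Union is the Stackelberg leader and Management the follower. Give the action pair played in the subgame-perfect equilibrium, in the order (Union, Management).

(N4, Z)

Solve by backward induction (Union leads).
- N1: BR = X, leader payoff -3.
- N2: BR = Y, leader payoff -5.
- N3: BR = Y, leader payoff -1.
- N4: BR = Z, leader payoff 7.
Union's induced payoffs are -3, -5, -1, 7, so Union commits to N4. Subgame-perfect outcome: (N4, Z) with payoffs (7, 9).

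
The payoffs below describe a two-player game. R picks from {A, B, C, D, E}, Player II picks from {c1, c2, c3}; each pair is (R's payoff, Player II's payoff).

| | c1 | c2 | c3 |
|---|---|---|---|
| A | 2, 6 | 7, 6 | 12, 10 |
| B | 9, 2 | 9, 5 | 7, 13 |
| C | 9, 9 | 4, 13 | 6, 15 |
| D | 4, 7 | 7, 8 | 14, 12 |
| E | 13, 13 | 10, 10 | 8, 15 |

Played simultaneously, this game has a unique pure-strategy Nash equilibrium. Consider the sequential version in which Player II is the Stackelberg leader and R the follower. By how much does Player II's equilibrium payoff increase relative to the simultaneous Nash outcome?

1

R best-responds to each possible Player II move:
- c1: R compares 2, 9, 9, 4, 13 and picks E; Player II would get 13.
- c2: R compares 7, 9, 4, 7, 10 and picks E; Player II would get 10.
- c3: R compares 12, 7, 6, 14, 8 and picks D; Player II would get 12.
Among 13, 10, 12, the best is 13 at c1. Subgame-perfect outcome: (E, c1) with payoffs (13, 13).
For the simultaneous game, intersect best replies.
R's best replies: c1→E; c2→E; c3→D.
Player II's best replies: A→c3; B→c3; C→c3; D→c3; E→c3.
The unique mutual best reply is (D, c3), giving (14, 12).
Player II's commitment gain: 13 − 12 = 1.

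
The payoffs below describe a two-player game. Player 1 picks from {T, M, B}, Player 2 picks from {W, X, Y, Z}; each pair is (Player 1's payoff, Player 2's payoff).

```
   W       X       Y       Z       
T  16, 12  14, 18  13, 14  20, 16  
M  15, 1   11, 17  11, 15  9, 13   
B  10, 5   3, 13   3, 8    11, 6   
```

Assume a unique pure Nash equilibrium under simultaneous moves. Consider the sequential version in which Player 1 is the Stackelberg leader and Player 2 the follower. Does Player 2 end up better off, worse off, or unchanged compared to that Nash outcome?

unchanged

Player 2 best-responds to each possible Player 1 move:
- T: Player 2 compares 12, 18, 14, 16 and picks X; Player 1 would get 14.
- M: Player 2 compares 1, 17, 15, 13 and picks X; Player 1 would get 11.
- B: Player 2 compares 5, 13, 8, 6 and picks X; Player 1 would get 3.
Player 1's induced payoffs are 14, 11, 3, so Player 1 commits to T. Subgame-perfect outcome: (T, X) with payoffs (14, 18).
Now find the simultaneous Nash equilibrium.
Player 1's best replies: W→T; X→T; Y→T; Z→T.
Player 2's best replies: T→X; M→X; B→X.
The unique mutual best reply is (T, X), giving (14, 18).
Player 2 earns 18 sequentially versus 18 at the Nash outcome: unchanged.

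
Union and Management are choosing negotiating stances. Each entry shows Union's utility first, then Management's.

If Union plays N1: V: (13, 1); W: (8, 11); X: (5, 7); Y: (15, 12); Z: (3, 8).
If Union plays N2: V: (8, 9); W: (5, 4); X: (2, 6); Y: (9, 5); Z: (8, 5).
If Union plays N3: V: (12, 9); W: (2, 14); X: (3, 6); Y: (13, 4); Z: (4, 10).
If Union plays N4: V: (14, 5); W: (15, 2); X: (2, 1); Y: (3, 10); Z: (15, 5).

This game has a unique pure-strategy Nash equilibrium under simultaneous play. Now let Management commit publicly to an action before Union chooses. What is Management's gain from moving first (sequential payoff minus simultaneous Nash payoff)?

0

Backward induction with Management moving first.
- V: BR = N4, leader payoff 5.
- W: BR = N4, leader payoff 2.
- X: BR = N1, leader payoff 7.
- Y: BR = N1, leader payoff 12.
- Z: BR = N4, leader payoff 5.
Management's induced payoffs are 5, 2, 7, 12, 5, so Management commits to Y. Subgame-perfect outcome: (N1, Y) with payoffs (15, 12).
For the simultaneous game, intersect best replies.
Union's best replies: V→N4; W→N4; X→N1; Y→N1; Z→N4.
Management's best replies: N1→Y; N2→V; N3→W; N4→Y.
The unique mutual best reply is (N1, Y), giving (15, 12).
Management's commitment gain: 12 − 12 = 0.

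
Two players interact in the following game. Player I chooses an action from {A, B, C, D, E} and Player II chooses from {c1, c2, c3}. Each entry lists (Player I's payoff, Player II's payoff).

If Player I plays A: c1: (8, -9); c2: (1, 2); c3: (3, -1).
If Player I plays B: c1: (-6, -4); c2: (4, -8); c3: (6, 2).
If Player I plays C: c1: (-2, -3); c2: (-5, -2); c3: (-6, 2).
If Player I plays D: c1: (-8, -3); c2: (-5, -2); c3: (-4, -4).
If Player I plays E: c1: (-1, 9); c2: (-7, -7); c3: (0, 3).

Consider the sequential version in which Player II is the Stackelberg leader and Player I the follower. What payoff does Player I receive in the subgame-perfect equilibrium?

Player I best-responds to each possible Player II move:
- c1: BR = A, leader payoff -9.
- c2: BR = B, leader payoff -8.
- c3: BR = B, leader payoff 2.
Maximizing over -9, -8, 2, Player II chooses c3. Subgame-perfect outcome: (B, c3) with payoffs (6, 2).

6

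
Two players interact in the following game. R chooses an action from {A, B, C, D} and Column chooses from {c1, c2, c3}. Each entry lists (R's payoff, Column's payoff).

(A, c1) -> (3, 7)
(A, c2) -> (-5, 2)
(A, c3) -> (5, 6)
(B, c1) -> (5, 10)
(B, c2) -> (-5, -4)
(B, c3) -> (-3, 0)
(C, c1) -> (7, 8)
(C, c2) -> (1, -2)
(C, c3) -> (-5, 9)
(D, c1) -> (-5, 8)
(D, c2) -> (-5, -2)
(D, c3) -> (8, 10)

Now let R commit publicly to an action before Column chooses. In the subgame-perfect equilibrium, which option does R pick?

D

Solve by backward induction (R leads).
- A: Column compares 7, 2, 6 and picks c1; R would get 3.
- B: Column compares 10, -4, 0 and picks c1; R would get 5.
- C: Column compares 8, -2, 9 and picks c3; R would get -5.
- D: Column compares 8, -2, 10 and picks c3; R would get 8.
Maximizing over 3, 5, -5, 8, R chooses D. Subgame-perfect outcome: (D, c3) with payoffs (8, 10).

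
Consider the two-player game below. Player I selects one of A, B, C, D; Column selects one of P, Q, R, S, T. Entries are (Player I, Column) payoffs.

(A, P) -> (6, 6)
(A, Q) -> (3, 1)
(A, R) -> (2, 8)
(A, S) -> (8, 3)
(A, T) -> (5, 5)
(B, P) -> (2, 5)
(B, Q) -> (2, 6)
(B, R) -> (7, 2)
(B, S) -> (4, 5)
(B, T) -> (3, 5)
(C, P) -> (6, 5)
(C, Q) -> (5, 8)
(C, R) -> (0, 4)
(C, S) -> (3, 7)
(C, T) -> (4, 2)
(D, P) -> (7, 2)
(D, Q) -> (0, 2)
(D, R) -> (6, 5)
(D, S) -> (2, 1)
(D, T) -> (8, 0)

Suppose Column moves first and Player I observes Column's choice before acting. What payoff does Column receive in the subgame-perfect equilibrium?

8

Work backward from Player I's decision.
- P: Player I compares 6, 2, 6, 7 and picks D; Column would get 2.
- Q: Player I compares 3, 2, 5, 0 and picks C; Column would get 8.
- R: Player I compares 2, 7, 0, 6 and picks B; Column would get 2.
- S: Player I compares 8, 4, 3, 2 and picks A; Column would get 3.
- T: Player I compares 5, 3, 4, 8 and picks D; Column would get 0.
Maximizing over 2, 8, 2, 3, 0, Column chooses Q. Subgame-perfect outcome: (C, Q) with payoffs (5, 8).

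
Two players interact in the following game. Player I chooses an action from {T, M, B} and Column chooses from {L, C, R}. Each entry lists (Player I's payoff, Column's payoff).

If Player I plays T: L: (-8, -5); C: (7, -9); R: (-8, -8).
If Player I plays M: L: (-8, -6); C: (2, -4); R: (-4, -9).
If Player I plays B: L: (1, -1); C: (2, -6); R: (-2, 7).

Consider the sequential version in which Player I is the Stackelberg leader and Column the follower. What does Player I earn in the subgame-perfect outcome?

Work backward from Column's decision.
- T → Column plays L (best of -5, -9, -8); Player I gets -8.
- M → Column plays C (best of -6, -4, -9); Player I gets 2.
- B → Column plays R (best of -1, -6, 7); Player I gets -2.
Player I's induced payoffs are -8, 2, -2, so Player I commits to M. Subgame-perfect outcome: (M, C) with payoffs (2, -4).

2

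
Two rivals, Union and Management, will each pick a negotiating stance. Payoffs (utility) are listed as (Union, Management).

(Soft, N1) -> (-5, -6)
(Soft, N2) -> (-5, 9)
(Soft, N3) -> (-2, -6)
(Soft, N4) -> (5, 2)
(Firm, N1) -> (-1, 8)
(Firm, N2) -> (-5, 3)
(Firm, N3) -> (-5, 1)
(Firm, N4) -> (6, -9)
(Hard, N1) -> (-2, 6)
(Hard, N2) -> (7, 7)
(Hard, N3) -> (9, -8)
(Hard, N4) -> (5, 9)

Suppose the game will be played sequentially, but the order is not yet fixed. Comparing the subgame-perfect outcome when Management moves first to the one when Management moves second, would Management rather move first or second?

If Union leads: Management's best replies are Soft→N2, Firm→N1, Hard→N4; Union's induced payoffs -5, -1, 5; outcome (Hard, N4), payoffs (5, 9).
If Management leads: Union's best replies are N1→Firm, N2→Hard, N3→Hard, N4→Firm; Management's induced payoffs 8, 7, -8, -9; outcome (Firm, N1), payoffs (-1, 8).
Management gets 8 moving first and 9 moving second, so Management prefers to move second.

second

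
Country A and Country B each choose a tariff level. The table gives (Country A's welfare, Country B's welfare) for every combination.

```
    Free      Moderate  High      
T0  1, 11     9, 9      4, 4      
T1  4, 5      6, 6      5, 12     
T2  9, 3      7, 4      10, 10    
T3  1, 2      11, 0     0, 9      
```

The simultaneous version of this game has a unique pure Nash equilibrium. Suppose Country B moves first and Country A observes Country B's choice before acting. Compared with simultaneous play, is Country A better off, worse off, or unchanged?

Solve by backward induction (Country B leads).
- Free: Country A compares 1, 4, 9, 1 and picks T2; Country B would get 3.
- Moderate: Country A compares 9, 6, 7, 11 and picks T3; Country B would get 0.
- High: Country A compares 4, 5, 10, 0 and picks T2; Country B would get 10.
Among 3, 0, 10, the best is 10 at High. Subgame-perfect outcome: (T2, High) with payoffs (10, 10).
Now find the simultaneous Nash equilibrium.
Country A's best replies: Free→T2; Moderate→T3; High→T2.
Country B's best replies: T0→Free; T1→High; T2→High; T3→High.
The unique mutual best reply is (T2, High), giving (10, 10).
Country A earns 10 sequentially versus 10 at the Nash outcome: unchanged.

unchanged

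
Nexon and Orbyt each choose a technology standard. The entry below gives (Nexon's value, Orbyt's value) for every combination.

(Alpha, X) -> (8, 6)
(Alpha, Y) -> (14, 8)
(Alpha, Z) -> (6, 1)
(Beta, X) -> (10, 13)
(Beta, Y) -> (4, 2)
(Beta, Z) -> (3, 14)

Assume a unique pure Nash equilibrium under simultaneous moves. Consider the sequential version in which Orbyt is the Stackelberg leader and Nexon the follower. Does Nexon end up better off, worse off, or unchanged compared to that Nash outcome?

Work backward from Nexon's decision.
- X → Nexon plays Beta (best of 8, 10); Orbyt gets 13.
- Y → Nexon plays Alpha (best of 14, 4); Orbyt gets 8.
- Z → Nexon plays Alpha (best of 6, 3); Orbyt gets 1.
Orbyt's induced payoffs are 13, 8, 1, so Orbyt commits to X. Subgame-perfect outcome: (Beta, X) with payoffs (10, 13).
For the simultaneous game, intersect best replies.
Nexon's best replies: X→Beta; Y→Alpha; Z→Alpha.
Orbyt's best replies: Alpha→Y; Beta→Z.
Only (Alpha, Y) has each player best-responding; Nash payoffs (14, 8).
Nexon earns 10 sequentially versus 14 at the Nash outcome: worse off.

worse off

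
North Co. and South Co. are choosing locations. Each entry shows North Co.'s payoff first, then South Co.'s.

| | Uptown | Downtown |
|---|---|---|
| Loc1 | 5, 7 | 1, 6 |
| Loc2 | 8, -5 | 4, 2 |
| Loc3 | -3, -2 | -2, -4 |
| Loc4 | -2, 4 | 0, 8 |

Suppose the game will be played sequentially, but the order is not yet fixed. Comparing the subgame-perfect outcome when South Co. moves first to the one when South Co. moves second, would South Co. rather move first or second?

second

If North Co. leads: South Co.'s best replies are Loc1→Uptown, Loc2→Downtown, Loc3→Uptown, Loc4→Downtown; North Co.'s induced payoffs 5, 4, -3, 0; outcome (Loc1, Uptown), payoffs (5, 7).
If South Co. leads: North Co.'s best replies are Uptown→Loc2, Downtown→Loc2; South Co.'s induced payoffs -5, 2; outcome (Loc2, Downtown), payoffs (4, 2).
South Co. gets 2 moving first and 7 moving second, so South Co. prefers to move second.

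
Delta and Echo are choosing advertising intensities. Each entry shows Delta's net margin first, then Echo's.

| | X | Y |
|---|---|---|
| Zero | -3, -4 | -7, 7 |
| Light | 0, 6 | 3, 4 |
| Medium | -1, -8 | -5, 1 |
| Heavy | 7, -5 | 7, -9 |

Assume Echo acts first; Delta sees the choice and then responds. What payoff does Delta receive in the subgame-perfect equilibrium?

Delta best-responds to each possible Echo move:
- X → Delta plays Heavy (best of -3, 0, -1, 7); Echo gets -5.
- Y → Delta plays Heavy (best of -7, 3, -5, 7); Echo gets -9.
Maximizing over -5, -9, Echo chooses X. Subgame-perfect outcome: (Heavy, X) with payoffs (7, -5).

7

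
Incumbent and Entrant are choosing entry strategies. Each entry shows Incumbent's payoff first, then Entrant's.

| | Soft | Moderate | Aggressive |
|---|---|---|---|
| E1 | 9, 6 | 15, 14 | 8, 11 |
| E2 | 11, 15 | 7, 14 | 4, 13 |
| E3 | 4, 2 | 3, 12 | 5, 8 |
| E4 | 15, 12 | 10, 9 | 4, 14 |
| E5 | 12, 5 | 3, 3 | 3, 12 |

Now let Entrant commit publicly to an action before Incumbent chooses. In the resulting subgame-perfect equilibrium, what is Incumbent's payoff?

Solve by backward induction (Entrant leads).
- Soft: Incumbent compares 9, 11, 4, 15, 12 and picks E4; Entrant would get 12.
- Moderate: Incumbent compares 15, 7, 3, 10, 3 and picks E1; Entrant would get 14.
- Aggressive: Incumbent compares 8, 4, 5, 4, 3 and picks E1; Entrant would get 11.
Maximizing over 12, 14, 11, Entrant chooses Moderate. Subgame-perfect outcome: (E1, Moderate) with payoffs (15, 14).

15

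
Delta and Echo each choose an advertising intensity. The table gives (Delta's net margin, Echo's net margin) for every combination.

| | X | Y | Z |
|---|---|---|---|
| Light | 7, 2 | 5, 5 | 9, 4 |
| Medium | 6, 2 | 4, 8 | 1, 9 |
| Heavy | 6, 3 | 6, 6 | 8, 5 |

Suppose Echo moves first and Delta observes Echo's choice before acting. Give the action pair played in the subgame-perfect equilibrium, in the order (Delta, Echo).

(Heavy, Y)

Delta best-responds to each possible Echo move:
- X: BR = Light, leader payoff 2.
- Y: BR = Heavy, leader payoff 6.
- Z: BR = Light, leader payoff 4.
Among 2, 6, 4, the best is 6 at Y. Subgame-perfect outcome: (Heavy, Y) with payoffs (6, 6).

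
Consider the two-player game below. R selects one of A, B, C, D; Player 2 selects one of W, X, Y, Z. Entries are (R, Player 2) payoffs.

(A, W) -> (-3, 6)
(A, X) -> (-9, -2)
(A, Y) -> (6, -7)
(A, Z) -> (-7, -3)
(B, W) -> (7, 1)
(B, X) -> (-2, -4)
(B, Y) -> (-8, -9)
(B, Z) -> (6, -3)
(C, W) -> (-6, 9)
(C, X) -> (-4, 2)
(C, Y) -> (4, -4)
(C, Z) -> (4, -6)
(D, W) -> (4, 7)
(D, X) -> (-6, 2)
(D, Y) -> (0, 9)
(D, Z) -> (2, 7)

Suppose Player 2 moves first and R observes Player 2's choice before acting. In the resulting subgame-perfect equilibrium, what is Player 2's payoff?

Solve by backward induction (Player 2 leads).
- W: BR = B, leader payoff 1.
- X: BR = B, leader payoff -4.
- Y: BR = A, leader payoff -7.
- Z: BR = B, leader payoff -3.
Maximizing over 1, -4, -7, -3, Player 2 chooses W. Subgame-perfect outcome: (B, W) with payoffs (7, 1).

1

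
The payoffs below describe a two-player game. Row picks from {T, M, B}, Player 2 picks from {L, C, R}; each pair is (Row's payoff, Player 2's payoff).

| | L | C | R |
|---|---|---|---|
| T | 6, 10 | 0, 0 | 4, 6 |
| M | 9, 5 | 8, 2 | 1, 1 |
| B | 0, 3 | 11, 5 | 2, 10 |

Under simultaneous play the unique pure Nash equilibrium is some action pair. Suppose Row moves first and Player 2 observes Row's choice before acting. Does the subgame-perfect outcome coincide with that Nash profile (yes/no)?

yes

Player 2 best-responds to each possible Row move:
- T → Player 2 plays L (best of 10, 0, 6); Row gets 6.
- M → Player 2 plays L (best of 5, 2, 1); Row gets 9.
- B → Player 2 plays R (best of 3, 5, 10); Row gets 2.
Among 6, 9, 2, the best is 9 at M. Subgame-perfect outcome: (M, L) with payoffs (9, 5).
For the simultaneous game, intersect best replies.
Row's best replies: L→M; C→B; R→T.
Player 2's best replies: T→L; M→L; B→R.
The unique mutual best reply is (M, L), giving (9, 5).
Sequential outcome (M, L) coincides with the Nash profile (M, L).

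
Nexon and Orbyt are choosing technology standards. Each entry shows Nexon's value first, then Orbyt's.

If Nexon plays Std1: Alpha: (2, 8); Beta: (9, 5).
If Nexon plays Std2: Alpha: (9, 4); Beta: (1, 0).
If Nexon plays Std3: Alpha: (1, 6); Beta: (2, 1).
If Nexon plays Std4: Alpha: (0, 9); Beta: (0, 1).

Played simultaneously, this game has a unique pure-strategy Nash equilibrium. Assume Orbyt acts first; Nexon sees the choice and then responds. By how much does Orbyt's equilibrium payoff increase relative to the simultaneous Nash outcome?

Work backward from Nexon's decision.
- Alpha: Nexon compares 2, 9, 1, 0 and picks Std2; Orbyt would get 4.
- Beta: Nexon compares 9, 1, 2, 0 and picks Std1; Orbyt would get 5.
Orbyt's induced payoffs are 4, 5, so Orbyt commits to Beta. Subgame-perfect outcome: (Std1, Beta) with payoffs (9, 5).
Now find the simultaneous Nash equilibrium.
Nexon's best replies: Alpha→Std2; Beta→Std1.
Orbyt's best replies: Std1→Alpha; Std2→Alpha; Std3→Alpha; Std4→Alpha.
The unique mutual best reply is (Std2, Alpha), giving (9, 4).
Orbyt's commitment gain: 5 − 4 = 1.

1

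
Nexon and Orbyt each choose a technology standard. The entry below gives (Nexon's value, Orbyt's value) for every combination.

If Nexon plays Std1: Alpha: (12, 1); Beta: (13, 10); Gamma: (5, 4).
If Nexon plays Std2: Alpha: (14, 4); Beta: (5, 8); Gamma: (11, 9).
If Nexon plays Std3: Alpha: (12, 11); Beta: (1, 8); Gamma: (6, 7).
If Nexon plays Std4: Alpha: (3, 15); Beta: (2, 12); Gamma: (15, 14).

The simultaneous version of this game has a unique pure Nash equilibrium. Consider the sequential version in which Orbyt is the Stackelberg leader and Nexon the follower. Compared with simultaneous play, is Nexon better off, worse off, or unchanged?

better off

Backward induction with Orbyt moving first.
- Alpha → Nexon plays Std2 (best of 12, 14, 12, 3); Orbyt gets 4.
- Beta → Nexon plays Std1 (best of 13, 5, 1, 2); Orbyt gets 10.
- Gamma → Nexon plays Std4 (best of 5, 11, 6, 15); Orbyt gets 14.
Among 4, 10, 14, the best is 14 at Gamma. Subgame-perfect outcome: (Std4, Gamma) with payoffs (15, 14).
Under simultaneous play:
Nexon's best replies: Alpha→Std2; Beta→Std1; Gamma→Std4.
Orbyt's best replies: Std1→Beta; Std2→Gamma; Std3→Alpha; Std4→Alpha.
Only (Std1, Beta) has each player best-responding; Nash payoffs (13, 10).
Nexon earns 15 sequentially versus 13 at the Nash outcome: better off.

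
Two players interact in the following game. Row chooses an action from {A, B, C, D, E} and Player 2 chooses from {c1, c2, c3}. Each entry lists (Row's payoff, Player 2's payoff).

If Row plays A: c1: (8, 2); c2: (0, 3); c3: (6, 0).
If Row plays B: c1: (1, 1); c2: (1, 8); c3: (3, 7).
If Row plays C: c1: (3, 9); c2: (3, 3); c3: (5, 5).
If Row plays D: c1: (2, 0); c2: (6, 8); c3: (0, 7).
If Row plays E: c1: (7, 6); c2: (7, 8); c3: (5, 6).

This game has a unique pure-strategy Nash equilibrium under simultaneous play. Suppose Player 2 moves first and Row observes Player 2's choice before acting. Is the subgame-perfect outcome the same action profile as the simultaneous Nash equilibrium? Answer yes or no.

yes

Row best-responds to each possible Player 2 move:
- c1: BR = A, leader payoff 2.
- c2: BR = E, leader payoff 8.
- c3: BR = A, leader payoff 0.
Maximizing over 2, 8, 0, Player 2 chooses c2. Subgame-perfect outcome: (E, c2) with payoffs (7, 8).
For the simultaneous game, intersect best replies.
Row's best replies: c1→A; c2→E; c3→A.
Player 2's best replies: A→c2; B→c2; C→c1; D→c2; E→c2.
Only (E, c2) has each player best-responding; Nash payoffs (7, 8).
Sequential outcome (E, c2) coincides with the Nash profile (E, c2).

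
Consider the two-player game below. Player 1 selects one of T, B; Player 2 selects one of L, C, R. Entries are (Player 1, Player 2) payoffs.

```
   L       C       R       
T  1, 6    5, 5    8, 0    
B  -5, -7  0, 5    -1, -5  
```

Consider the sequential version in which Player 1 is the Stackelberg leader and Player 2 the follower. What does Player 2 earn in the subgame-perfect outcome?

6

Backward induction with Player 1 moving first.
- T: BR = L, leader payoff 1.
- B: BR = C, leader payoff 0.
Maximizing over 1, 0, Player 1 chooses T. Subgame-perfect outcome: (T, L) with payoffs (1, 6).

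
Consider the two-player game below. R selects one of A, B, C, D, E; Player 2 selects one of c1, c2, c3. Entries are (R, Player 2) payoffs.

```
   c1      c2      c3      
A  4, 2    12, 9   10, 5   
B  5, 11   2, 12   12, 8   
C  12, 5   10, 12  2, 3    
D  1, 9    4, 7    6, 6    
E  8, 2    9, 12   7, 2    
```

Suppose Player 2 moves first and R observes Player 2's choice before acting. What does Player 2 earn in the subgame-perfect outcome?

Solve by backward induction (Player 2 leads).
- c1 → R plays C (best of 4, 5, 12, 1, 8); Player 2 gets 5.
- c2 → R plays A (best of 12, 2, 10, 4, 9); Player 2 gets 9.
- c3 → R plays B (best of 10, 12, 2, 6, 7); Player 2 gets 8.
Player 2's induced payoffs are 5, 9, 8, so Player 2 commits to c2. Subgame-perfect outcome: (A, c2) with payoffs (12, 9).

9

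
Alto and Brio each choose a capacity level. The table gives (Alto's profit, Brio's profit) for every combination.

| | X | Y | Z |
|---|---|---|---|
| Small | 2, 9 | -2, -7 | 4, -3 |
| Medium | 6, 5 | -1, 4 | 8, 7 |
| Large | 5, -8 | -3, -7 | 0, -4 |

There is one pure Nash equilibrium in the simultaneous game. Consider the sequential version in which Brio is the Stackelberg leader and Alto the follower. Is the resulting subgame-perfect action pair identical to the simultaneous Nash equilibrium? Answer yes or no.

yes

Solve by backward induction (Brio leads).
- X: Alto compares 2, 6, 5 and picks Medium; Brio would get 5.
- Y: Alto compares -2, -1, -3 and picks Medium; Brio would get 4.
- Z: Alto compares 4, 8, 0 and picks Medium; Brio would get 7.
Brio's induced payoffs are 5, 4, 7, so Brio commits to Z. Subgame-perfect outcome: (Medium, Z) with payoffs (8, 7).
For the simultaneous game, intersect best replies.
Alto's best replies: X→Medium; Y→Medium; Z→Medium.
Brio's best replies: Small→X; Medium→Z; Large→Z.
The unique mutual best reply is (Medium, Z), giving (8, 7).
Sequential outcome (Medium, Z) coincides with the Nash profile (Medium, Z).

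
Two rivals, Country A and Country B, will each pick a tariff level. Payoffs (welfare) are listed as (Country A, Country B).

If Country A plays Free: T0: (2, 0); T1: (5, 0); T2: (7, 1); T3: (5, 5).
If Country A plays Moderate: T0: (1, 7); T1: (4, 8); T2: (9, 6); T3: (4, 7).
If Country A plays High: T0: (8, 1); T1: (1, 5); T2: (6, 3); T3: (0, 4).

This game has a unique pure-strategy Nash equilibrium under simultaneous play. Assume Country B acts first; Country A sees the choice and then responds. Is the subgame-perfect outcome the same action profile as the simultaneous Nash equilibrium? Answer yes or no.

no

Solve by backward induction (Country B leads).
- T0: Country A compares 2, 1, 8 and picks High; Country B would get 1.
- T1: Country A compares 5, 4, 1 and picks Free; Country B would get 0.
- T2: Country A compares 7, 9, 6 and picks Moderate; Country B would get 6.
- T3: Country A compares 5, 4, 0 and picks Free; Country B would get 5.
Country B's induced payoffs are 1, 0, 6, 5, so Country B commits to T2. Subgame-perfect outcome: (Moderate, T2) with payoffs (9, 6).
Now find the simultaneous Nash equilibrium.
Country A's best replies: T0→High; T1→Free; T2→Moderate; T3→Free.
Country B's best replies: Free→T3; Moderate→T1; High→T1.
The unique mutual best reply is (Free, T3), giving (5, 5).
Sequential outcome (Moderate, T2) differs from the Nash profile (Free, T3).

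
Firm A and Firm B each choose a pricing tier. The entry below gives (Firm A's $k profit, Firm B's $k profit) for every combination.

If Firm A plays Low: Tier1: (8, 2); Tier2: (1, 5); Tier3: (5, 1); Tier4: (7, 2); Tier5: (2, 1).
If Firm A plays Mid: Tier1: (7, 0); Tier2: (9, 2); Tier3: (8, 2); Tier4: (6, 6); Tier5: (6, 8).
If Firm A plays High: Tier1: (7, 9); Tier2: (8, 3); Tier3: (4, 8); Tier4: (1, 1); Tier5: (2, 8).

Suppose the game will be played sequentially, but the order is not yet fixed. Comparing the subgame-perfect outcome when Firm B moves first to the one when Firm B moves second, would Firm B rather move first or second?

second

If Firm A leads: Firm B's best replies are Low→Tier2, Mid→Tier5, High→Tier1; Firm A's induced payoffs 1, 6, 7; outcome (High, Tier1), payoffs (7, 9).
If Firm B leads: Firm A's best replies are Tier1→Low, Tier2→Mid, Tier3→Mid, Tier4→Low, Tier5→Mid; Firm B's induced payoffs 2, 2, 2, 2, 8; outcome (Mid, Tier5), payoffs (6, 8).
Firm B gets 8 moving first and 9 moving second, so Firm B prefers to move second.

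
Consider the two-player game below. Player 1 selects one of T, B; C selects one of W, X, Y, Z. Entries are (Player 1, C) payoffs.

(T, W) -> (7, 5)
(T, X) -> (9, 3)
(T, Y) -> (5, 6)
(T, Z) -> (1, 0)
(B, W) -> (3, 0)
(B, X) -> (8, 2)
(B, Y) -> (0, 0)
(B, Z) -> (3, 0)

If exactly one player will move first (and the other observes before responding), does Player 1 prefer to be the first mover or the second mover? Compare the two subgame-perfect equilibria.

If Player 1 leads: C's best replies are T→Y, B→X; Player 1's induced payoffs 5, 8; outcome (B, X), payoffs (8, 2).
If C leads: Player 1's best replies are W→T, X→T, Y→T, Z→B; C's induced payoffs 5, 3, 6, 0; outcome (T, Y), payoffs (5, 6).
Player 1 gets 8 moving first and 5 moving second, so Player 1 prefers to move first.

first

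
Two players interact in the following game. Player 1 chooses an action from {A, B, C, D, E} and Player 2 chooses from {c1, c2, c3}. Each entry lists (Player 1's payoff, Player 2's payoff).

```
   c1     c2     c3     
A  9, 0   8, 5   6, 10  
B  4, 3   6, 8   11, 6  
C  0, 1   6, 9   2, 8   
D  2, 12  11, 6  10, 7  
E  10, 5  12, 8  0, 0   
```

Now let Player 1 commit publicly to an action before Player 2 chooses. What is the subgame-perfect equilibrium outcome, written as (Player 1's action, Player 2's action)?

(E, c2)

Solve by backward induction (Player 1 leads).
- A: BR = c3, leader payoff 6.
- B: BR = c2, leader payoff 6.
- C: BR = c2, leader payoff 6.
- D: BR = c1, leader payoff 2.
- E: BR = c2, leader payoff 12.
Among 6, 6, 6, 2, 12, the best is 12 at E. Subgame-perfect outcome: (E, c2) with payoffs (12, 8).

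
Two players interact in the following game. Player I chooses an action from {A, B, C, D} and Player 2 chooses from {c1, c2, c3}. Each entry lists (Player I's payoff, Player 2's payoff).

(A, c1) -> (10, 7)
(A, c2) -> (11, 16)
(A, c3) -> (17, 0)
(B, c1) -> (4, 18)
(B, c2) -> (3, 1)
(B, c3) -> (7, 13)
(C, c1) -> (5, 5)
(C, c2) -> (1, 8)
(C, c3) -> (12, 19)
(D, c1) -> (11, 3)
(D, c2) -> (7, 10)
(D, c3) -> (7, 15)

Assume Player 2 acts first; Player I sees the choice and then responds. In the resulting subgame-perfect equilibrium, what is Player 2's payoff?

16

Backward induction with Player 2 moving first.
- c1: Player I compares 10, 4, 5, 11 and picks D; Player 2 would get 3.
- c2: Player I compares 11, 3, 1, 7 and picks A; Player 2 would get 16.
- c3: Player I compares 17, 7, 12, 7 and picks A; Player 2 would get 0.
Player 2's induced payoffs are 3, 16, 0, so Player 2 commits to c2. Subgame-perfect outcome: (A, c2) with payoffs (11, 16).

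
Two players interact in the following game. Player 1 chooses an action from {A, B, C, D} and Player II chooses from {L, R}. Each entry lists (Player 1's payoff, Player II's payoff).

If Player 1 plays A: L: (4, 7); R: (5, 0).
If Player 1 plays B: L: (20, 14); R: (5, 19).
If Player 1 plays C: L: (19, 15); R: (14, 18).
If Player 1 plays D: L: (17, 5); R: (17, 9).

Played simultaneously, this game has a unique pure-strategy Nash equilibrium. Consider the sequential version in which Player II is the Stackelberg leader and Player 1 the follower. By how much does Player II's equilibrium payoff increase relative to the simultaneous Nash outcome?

5

Backward induction with Player II moving first.
- L: BR = B, leader payoff 14.
- R: BR = D, leader payoff 9.
Maximizing over 14, 9, Player II chooses L. Subgame-perfect outcome: (B, L) with payoffs (20, 14).
Now find the simultaneous Nash equilibrium.
Player 1's best replies: L→B; R→D.
Player II's best replies: A→L; B→R; C→R; D→R.
The unique mutual best reply is (D, R), giving (17, 9).
Player II's commitment gain: 14 − 9 = 5.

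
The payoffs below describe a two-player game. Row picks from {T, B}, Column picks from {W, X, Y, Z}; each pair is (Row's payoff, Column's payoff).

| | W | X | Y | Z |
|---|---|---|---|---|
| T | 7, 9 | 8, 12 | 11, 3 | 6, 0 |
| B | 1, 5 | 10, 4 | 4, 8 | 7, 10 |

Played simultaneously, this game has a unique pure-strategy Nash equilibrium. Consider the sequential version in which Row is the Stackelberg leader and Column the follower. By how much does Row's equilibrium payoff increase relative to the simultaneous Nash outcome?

Column best-responds to each possible Row move:
- T: Column compares 9, 12, 3, 0 and picks X; Row would get 8.
- B: Column compares 5, 4, 8, 10 and picks Z; Row would get 7.
Among 8, 7, the best is 8 at T. Subgame-perfect outcome: (T, X) with payoffs (8, 12).
Under simultaneous play:
Row's best replies: W→T; X→B; Y→T; Z→B.
Column's best replies: T→X; B→Z.
The unique mutual best reply is (B, Z), giving (7, 10).
Row's commitment gain: 8 − 7 = 1.

1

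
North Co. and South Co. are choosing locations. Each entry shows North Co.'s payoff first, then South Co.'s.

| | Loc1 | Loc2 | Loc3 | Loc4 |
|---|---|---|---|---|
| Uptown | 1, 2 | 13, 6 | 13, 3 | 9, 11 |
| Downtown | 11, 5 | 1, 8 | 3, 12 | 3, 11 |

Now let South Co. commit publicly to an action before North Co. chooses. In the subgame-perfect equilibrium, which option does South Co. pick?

Loc4

Backward induction with South Co. moving first.
- Loc1: North Co. compares 1, 11 and picks Downtown; South Co. would get 5.
- Loc2: North Co. compares 13, 1 and picks Uptown; South Co. would get 6.
- Loc3: North Co. compares 13, 3 and picks Uptown; South Co. would get 3.
- Loc4: North Co. compares 9, 3 and picks Uptown; South Co. would get 11.
Among 5, 6, 3, 11, the best is 11 at Loc4. Subgame-perfect outcome: (Uptown, Loc4) with payoffs (9, 11).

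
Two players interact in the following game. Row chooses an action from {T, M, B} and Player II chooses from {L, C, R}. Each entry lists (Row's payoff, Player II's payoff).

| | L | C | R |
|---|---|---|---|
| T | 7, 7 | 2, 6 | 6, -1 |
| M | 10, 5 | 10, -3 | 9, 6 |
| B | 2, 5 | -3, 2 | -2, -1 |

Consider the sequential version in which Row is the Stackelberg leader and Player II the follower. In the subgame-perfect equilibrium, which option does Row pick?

Backward induction with Row moving first.
- T: Player II compares 7, 6, -1 and picks L; Row would get 7.
- M: Player II compares 5, -3, 6 and picks R; Row would get 9.
- B: Player II compares 5, 2, -1 and picks L; Row would get 2.
Row's induced payoffs are 7, 9, 2, so Row commits to M. Subgame-perfect outcome: (M, R) with payoffs (9, 6).

M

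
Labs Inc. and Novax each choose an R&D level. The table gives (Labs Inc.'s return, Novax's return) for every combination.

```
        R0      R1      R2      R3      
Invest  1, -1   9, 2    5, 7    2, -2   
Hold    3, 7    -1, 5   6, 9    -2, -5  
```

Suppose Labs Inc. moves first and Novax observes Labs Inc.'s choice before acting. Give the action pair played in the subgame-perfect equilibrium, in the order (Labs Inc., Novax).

Solve by backward induction (Labs Inc. leads).
- Invest: BR = R2, leader payoff 5.
- Hold: BR = R2, leader payoff 6.
Maximizing over 5, 6, Labs Inc. chooses Hold. Subgame-perfect outcome: (Hold, R2) with payoffs (6, 9).

(Hold, R2)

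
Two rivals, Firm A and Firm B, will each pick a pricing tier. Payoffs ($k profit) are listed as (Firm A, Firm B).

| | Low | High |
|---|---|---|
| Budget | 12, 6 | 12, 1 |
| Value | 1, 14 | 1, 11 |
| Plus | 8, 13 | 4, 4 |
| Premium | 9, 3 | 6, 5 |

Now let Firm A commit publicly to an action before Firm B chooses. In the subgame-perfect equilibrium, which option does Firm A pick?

Backward induction with Firm A moving first.
- Budget → Firm B plays Low (best of 6, 1); Firm A gets 12.
- Value → Firm B plays Low (best of 14, 11); Firm A gets 1.
- Plus → Firm B plays Low (best of 13, 4); Firm A gets 8.
- Premium → Firm B plays High (best of 3, 5); Firm A gets 6.
Among 12, 1, 8, 6, the best is 12 at Budget. Subgame-perfect outcome: (Budget, Low) with payoffs (12, 6).

Budget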